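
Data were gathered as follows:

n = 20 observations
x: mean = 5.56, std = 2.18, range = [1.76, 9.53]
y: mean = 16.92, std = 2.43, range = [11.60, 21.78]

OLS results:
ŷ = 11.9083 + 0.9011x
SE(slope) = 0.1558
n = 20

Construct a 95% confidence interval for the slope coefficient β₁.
The 95% CI for β₁ is (0.5738, 1.2284)

Confidence interval for the slope:

The 95% CI for β₁ is: β̂₁ ± t*(α/2, n-2) × SE(β̂₁)

Step 1: Find critical t-value
- Confidence level = 0.95
- Degrees of freedom = n - 2 = 20 - 2 = 18
- t*(α/2, 18) = 2.1009

Step 2: Calculate margin of error
Margin = 2.1009 × 0.1558 = 0.3273

Step 3: Construct interval
CI = 0.9011 ± 0.3273
CI = (0.5738, 1.2284)

Interpretation: intervals built this way capture the true β₁ in 95% of repeated samples; here the plausible range for the per-unit effect of x on y is 0.5738 to 1.2284.
Both endpoints are positive, so the data support a genuinely positive slope at this confidence level.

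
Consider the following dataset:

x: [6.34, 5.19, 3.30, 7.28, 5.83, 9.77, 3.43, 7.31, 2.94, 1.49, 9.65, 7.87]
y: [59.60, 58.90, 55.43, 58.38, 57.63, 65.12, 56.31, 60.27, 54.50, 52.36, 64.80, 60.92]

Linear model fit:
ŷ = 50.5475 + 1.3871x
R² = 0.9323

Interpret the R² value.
About 93.23% of the variability in y is accounted for by the regression on x (R² = 0.9323) — a strong linear fit.

R² = 1 − SS_res/SS_tot compares the residual scatter to the total scatter of y about its mean.

Here R² = 0.9323:
- Explained: 93.23% of the variation in y
- Unexplained (residual): 100% − 93.23% = 6.77%
- Rule of thumb (below 0.3 weak; 0.3 to below 0.7 moderate; 0.7 and above strong) → strong

Equivalently, for simple linear regression R² = r², so |r| = √0.9323 ≈ 0.9656.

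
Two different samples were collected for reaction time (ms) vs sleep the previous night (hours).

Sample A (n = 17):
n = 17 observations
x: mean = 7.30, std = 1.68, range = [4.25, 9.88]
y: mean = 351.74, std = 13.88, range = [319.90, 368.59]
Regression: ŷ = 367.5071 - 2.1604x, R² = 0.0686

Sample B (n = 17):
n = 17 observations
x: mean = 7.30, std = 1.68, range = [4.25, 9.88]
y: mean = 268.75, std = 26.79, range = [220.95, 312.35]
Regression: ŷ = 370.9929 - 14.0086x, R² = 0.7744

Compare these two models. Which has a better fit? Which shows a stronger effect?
Model B has the better fit (R² = 0.7744 vs 0.0686). Model B shows the stronger effect (|β₁| = 14.0086 vs 2.1604).

Model Comparison:

Goodness of fit (R²):
- Model A: R² = 0.0686 → 6.86% of variance in reaction time explained
- Model B: R² = 0.7744 → 77.44% of variance in reaction time explained
- 0.7744 > 0.0686 → Model B has the better fit

Effect size (slope magnitude):
- Model A: β₁ = -2.1604 → predicted reaction time falls 2.1604 ms per additional hour of sleep
- Model B: β₁ = -14.0086 → predicted reaction time falls 14.0086 ms per additional hour of sleep
- |-2.1604| < |-14.0086| → Model B shows the stronger marginal effect

Notes:
- The two samples could reflect different populations, time periods, or measurement quality.
- R² measures how tightly points cluster around the line; β₁ measures how steep the line is — they answer different questions.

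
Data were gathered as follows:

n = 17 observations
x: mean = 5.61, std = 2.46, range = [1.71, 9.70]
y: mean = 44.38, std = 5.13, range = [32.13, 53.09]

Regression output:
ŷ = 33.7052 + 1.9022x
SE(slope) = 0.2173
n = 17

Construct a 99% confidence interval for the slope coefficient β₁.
The 99% CI for β₁ is (1.2619, 2.5425)

Confidence interval for the slope:

The 99% CI for β₁ is: β̂₁ ± t*(α/2, n-2) × SE(β̂₁)

Step 1: Find critical t-value
- Confidence level = 0.99
- Degrees of freedom = n - 2 = 17 - 2 = 15
- t*(α/2, 15) = 2.9467

Step 2: Calculate margin of error
Margin = 2.9467 × 0.2173 = 0.6403

Step 3: Construct interval
CI = 1.9022 ± 0.6403
CI = (1.2619, 2.5425)

Interpretation: We are 99% confident that the true slope β₁ lies between 1.2619 and 2.5425.
Both endpoints are positive, so the data support a genuinely positive slope at this confidence level.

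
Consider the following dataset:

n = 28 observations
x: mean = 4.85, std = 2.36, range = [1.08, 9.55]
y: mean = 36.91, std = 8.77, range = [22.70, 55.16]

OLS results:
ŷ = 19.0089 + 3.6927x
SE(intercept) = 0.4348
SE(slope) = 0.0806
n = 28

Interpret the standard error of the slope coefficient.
SE(β̂₁) = 0.0806 is the estimated standard deviation of the slope estimate across repeated samples; relative to β̂₁ = 3.6927 that is 2.2%, a precise estimate.

What SE measures:
- The standard error quantifies the sampling variability of the coefficient estimate
- It is the estimated standard deviation of β̂₁ across hypothetical repeated samples of the same size
- Smaller SE → more precise estimate

Relative precision:
- SE / |β̂₁| = 0.0806 / 3.6927 = 2.2%
- Rule of thumb (under 20%: precise; 20% to under 50%: moderately precise; 50% or more: imprecise) → precise

Rough 95% range (±2 SE): 3.6927 ± 0.1612 → (3.5315, 3.8539).

What drives SE(β̂₁): wider spread of x values → smaller SE.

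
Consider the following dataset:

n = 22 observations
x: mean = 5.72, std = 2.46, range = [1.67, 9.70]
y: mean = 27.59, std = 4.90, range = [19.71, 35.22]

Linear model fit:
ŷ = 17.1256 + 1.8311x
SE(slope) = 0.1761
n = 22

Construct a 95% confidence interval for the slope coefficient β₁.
The 95% CI for β₁ is (1.4638, 2.1984)

Confidence interval for the slope:

The 95% CI for β₁ is: β̂₁ ± t*(α/2, n-2) × SE(β̂₁)

Step 1: Find critical t-value
- Confidence level = 0.95
- Degrees of freedom = n - 2 = 22 - 2 = 20
- t*(α/2, 20) = 2.0860

Step 2: Calculate margin of error
Margin = 2.0860 × 0.1761 = 0.3673

Step 3: Construct interval
CI = 1.8311 ± 0.3673
CI = (1.4638, 2.1984)

Interpretation: each one-unit increase in x is associated with a change in mean y of between 1.4638 and 2.1984, with 95% confidence.
Since 0 is outside the interval, a two-sided test at α = 0.05 would reject H₀: β₁ = 0.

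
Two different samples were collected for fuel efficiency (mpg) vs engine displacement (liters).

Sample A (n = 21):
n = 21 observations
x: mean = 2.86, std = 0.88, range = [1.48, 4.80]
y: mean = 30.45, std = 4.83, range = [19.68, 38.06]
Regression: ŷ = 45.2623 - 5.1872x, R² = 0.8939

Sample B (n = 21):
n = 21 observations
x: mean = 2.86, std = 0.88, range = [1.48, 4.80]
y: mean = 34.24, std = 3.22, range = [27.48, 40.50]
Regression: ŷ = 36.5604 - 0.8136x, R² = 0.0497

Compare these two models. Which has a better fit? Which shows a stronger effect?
Model A has the better fit (R² = 0.8939 vs 0.0497). Model A shows the stronger effect (|β₁| = 5.1872 vs 0.8136).

Model Comparison:

Which explains more variance? (R²)
- Model A: R² = 0.8939 → 89.39% of variance in fuel efficiency explained
- Model B: R² = 0.0497 → 4.97% of variance in fuel efficiency explained
- 0.8939 > 0.0497 → Model A has the better fit

Strength of effect — compare |β₁|:
- Model A: β₁ = -5.1872 → predicted fuel efficiency falls 5.1872 mpg per additional liter of engine displacement
- Model B: β₁ = -0.8136 → predicted fuel efficiency falls 0.8136 mpg per additional liter of engine displacement
- |-5.1872| > |-0.8136| → Model A shows the stronger marginal effect

Notes:
- A better fit (higher R²) doesn't necessarily mean a more important relationship.
- The two samples could reflect different populations, time periods, or measurement quality.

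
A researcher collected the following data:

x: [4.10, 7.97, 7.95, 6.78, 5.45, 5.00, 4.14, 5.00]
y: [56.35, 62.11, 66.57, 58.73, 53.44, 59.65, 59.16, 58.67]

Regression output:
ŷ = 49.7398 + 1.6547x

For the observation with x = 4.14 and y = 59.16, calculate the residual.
Residual = 2.5697

The residual is the difference between the actual value and the predicted value:

Residual = y - ŷ

Step 1: Calculate predicted value
ŷ = 49.7398 + 1.6547 × 4.14
ŷ = 56.5903

Step 2: Calculate residual
Residual = 59.16 - 56.5903
Residual = 2.5697

The residual is positive, so the observed y = 59.16 sits above the regression line (the line underestimates it by 2.5697).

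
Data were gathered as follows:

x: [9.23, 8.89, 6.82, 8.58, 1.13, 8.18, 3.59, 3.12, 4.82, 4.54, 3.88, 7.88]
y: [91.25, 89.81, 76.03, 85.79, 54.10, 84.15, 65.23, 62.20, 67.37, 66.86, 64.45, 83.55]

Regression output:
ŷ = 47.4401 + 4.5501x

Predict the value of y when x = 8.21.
ŷ = 84.7964

To predict y for x = 8.21, substitute into the regression equation:

ŷ = 47.4401 + 4.5501 × 8.21
ŷ = 47.4401 + 37.3563
ŷ = 84.7964

This is the fitted mean response at that x — an individual observation would come with a wider prediction interval.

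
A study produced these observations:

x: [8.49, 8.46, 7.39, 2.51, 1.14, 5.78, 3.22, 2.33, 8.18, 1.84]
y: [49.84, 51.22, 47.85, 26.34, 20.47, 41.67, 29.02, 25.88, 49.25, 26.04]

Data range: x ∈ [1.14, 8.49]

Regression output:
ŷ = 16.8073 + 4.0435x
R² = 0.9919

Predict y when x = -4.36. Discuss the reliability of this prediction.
ŷ = -0.8224, but this is extrapolation (below the data range [1.14, 8.49]) and may be unreliable.

Prediction calculation:
ŷ = 16.8073 + 4.0435 × (-4.36)
ŷ = -0.8224

Reliability:
- Data range: x ∈ [1.14, 8.49]
- Prediction point: x = -4.36 is 5.50 units below the observed range → this is EXTRAPOLATION, not interpolation

Why that matters here:
- Real relationships often flatten, saturate, or turn nonlinear at extremes
- The linear relationship may not hold outside the observed range

A defensible statement: 'if the linear trend continued to x = -4.36, y would be about -0.8224' — the premise is untested.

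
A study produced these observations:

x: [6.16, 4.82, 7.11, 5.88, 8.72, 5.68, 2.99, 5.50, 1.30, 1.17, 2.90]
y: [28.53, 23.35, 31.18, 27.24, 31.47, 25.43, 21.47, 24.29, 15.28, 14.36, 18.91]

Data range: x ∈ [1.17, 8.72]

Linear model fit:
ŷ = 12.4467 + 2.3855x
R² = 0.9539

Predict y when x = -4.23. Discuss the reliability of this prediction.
The equation gives ŷ = 2.3560; however x = -4.23 is 5.40 units below the observed range, so this extrapolated value should not be trusted.

Prediction calculation:
ŷ = 12.4467 + 2.3855 × (-4.23)
ŷ = 2.3560

Reliability:
- Data range: x ∈ [1.17, 8.72]
- Prediction point: x = -4.23 is 5.40 units below the observed range → this is EXTRAPOLATION, not interpolation

Why that matters here:
- The linear relationship may not hold outside the observed range
- R² describes fit only over the sampled x values; it says nothing about behaviour beyond them
- The standard error of prediction grows with (x − x̄)², and x = -4.23 is far from x̄ = 4.75

The R² = 0.9539 only validates the fit within [1.17, 8.72]; treat ŷ = 2.3560 with caution.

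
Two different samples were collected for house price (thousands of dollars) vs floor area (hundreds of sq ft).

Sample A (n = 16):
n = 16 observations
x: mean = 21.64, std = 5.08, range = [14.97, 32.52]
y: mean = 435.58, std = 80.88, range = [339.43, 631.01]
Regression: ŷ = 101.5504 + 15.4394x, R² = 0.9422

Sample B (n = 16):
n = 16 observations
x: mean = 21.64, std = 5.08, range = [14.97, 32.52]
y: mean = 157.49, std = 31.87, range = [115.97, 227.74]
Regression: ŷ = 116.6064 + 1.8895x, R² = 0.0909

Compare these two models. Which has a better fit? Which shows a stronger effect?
Model A has the better fit (R² = 0.9422 vs 0.0909). Model A shows the stronger effect (|β₁| = 15.4394 vs 1.8895).

Model Comparison:

Which explains more variance? (R²)
- Model A: R² = 0.9422 → 94.22% of variance in house price explained
- Model B: R² = 0.0909 → 9.09% of variance in house price explained
- 0.9422 > 0.0909 → Model A has the better fit

Which has the larger per-hundred sq ft effect? (|β₁|)
- Model A: β₁ = 15.4394 → predicted house price rises 15.4394 thousand dollars per additional hundred sq ft of floor area
- Model B: β₁ = 1.8895 → predicted house price rises 1.8895 thousand dollars per additional hundred sq ft of floor area
- |15.4394| > |1.8895| → Model A shows the stronger marginal effect

Notes:
- The two samples could reflect different populations, time periods, or measurement quality.
- R² measures how tightly points cluster around the line; β₁ measures how steep the line is — they answer different questions.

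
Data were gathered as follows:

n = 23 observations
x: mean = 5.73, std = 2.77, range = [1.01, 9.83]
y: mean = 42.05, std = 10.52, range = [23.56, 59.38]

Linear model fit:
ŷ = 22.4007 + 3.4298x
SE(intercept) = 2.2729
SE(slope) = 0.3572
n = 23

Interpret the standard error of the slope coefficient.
SE(slope) = 0.3572 measures the uncertainty in the estimated slope. The coefficient is estimated precisely (SE/|β̂₁| = 10.4%).

What SE measures:
- The standard error quantifies the sampling variability of the coefficient estimate
- It is the estimated standard deviation of β̂₁ across hypothetical repeated samples of the same size
- Smaller SE → more precise estimate

Relative precision:
- SE / |β̂₁| = 0.3572 / 3.4298 = 10.4%
- Rule of thumb (under 20%: precise; 20% to under 50%: moderately precise; 50% or more: imprecise) → precise

Rough 95% range (±2 SE): 3.4298 ± 0.7144 → (2.7154, 4.1442).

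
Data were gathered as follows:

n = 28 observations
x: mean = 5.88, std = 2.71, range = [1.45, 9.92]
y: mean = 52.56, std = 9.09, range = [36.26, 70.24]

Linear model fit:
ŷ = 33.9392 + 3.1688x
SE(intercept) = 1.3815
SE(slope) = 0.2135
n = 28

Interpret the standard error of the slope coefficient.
SE(β̂₁) = 0.2135 is the estimated standard deviation of the slope estimate across repeated samples; relative to β̂₁ = 3.1688 that is 6.7%, a precise estimate.

What SE measures:
- The standard error quantifies the sampling variability of the coefficient estimate
- It is the estimated standard deviation of β̂₁ across hypothetical repeated samples of the same size
- Smaller SE → more precise estimate

Relative precision:
- SE / |β̂₁| = 0.2135 / 3.1688 = 6.7%
- Rule of thumb (under 20%: precise; 20% to under 50%: moderately precise; 50% or more: imprecise) → precise

Rough 95% range (±2 SE): 3.1688 ± 0.4270 → (2.7418, 3.5958).

What drives SE(β̂₁): larger n (here n = 28) → smaller SE.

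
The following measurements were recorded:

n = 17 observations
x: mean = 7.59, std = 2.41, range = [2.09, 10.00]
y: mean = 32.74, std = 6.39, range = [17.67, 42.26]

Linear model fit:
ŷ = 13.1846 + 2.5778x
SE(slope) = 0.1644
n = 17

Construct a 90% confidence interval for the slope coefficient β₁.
The 90% CI for β₁ is (2.2896, 2.8660)

Confidence interval for the slope:

The 90% CI for β₁ is: β̂₁ ± t*(α/2, n-2) × SE(β̂₁)

Step 1: Find critical t-value
- Confidence level = 0.9
- Degrees of freedom = n - 2 = 17 - 2 = 15
- t*(α/2, 15) = 1.7531

Step 2: Calculate margin of error
Margin = 1.7531 × 0.1644 = 0.2882

Step 3: Construct interval
CI = 2.5778 ± 0.2882
CI = (2.2896, 2.8660)

Interpretation: intervals built this way capture the true β₁ in 90% of repeated samples; here the plausible range for the per-unit effect of x on y is 2.2896 to 2.8660.
The interval does not include 0, suggesting a significant linear relationship.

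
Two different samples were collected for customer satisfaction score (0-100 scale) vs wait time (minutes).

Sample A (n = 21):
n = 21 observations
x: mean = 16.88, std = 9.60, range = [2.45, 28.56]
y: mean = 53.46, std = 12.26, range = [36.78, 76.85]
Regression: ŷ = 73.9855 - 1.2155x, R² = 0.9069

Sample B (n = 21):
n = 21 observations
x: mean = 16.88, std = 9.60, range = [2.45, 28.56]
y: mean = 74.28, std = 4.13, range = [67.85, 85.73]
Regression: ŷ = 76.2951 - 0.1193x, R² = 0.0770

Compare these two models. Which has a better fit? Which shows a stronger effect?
Model A has the better fit (R² = 0.9069 vs 0.0770). Model A shows the stronger effect (|β₁| = 1.2155 vs 0.1193).

Model Comparison:

Fit — compare R²:
- Model A: R² = 0.9069 → 90.69% of variance in satisfaction score explained
- Model B: R² = 0.0770 → 7.70% of variance in satisfaction score explained
- 0.9069 > 0.0770 → Model A has the better fit

Effect size (slope magnitude):
- Model A: β₁ = -1.2155 → predicted satisfaction score falls 1.2155 points per additional minute of wait time
- Model B: β₁ = -0.1193 → predicted satisfaction score falls 0.1193 points per additional minute of wait time
- |-1.2155| > |-0.1193| → Model A shows the stronger marginal effect

Notes:
- The two samples could reflect different populations, time periods, or measurement quality.
- A better fit (higher R²) doesn't necessarily mean a more important relationship.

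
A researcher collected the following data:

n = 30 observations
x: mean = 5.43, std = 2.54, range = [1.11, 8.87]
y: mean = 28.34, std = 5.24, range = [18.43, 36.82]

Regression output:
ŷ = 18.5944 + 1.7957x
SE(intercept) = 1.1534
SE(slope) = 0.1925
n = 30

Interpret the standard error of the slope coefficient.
The slope 1.7957 is pinned down to within about ±0.1925 (one SE) by these data — relative uncertainty 10.7%, i.e. precise.

What SE measures:
- The standard error quantifies the sampling variability of the coefficient estimate
- It is the estimated standard deviation of β̂₁ across hypothetical repeated samples of the same size
- Smaller SE → more precise estimate

Relative precision:
- SE / |β̂₁| = 0.1925 / 1.7957 = 10.7%
- Rule of thumb (under 20%: precise; 20% to under 50%: moderately precise; 50% or more: imprecise) → precise

Rough 95% range (±2 SE): 1.7957 ± 0.3850 → (1.4107, 2.1807).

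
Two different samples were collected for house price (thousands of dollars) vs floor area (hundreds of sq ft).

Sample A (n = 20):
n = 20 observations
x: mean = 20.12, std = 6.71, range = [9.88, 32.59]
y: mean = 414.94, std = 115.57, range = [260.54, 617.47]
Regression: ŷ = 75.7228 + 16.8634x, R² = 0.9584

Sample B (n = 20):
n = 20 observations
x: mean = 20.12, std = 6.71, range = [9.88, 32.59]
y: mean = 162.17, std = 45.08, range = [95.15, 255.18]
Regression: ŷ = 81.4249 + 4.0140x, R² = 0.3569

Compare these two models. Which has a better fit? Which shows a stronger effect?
Model A has the better fit (R² = 0.9584 vs 0.3569). Model A shows the stronger effect (|β₁| = 16.8634 vs 4.0140).

Model Comparison:

Which explains more variance? (R²)
- Model A: R² = 0.9584 → 95.84% of variance in house price explained
- Model B: R² = 0.3569 → 35.69% of variance in house price explained
- 0.9584 > 0.3569 → Model A has the better fit

Effect size (slope magnitude):
- Model A: β₁ = 16.8634 → predicted house price rises 16.8634 thousand dollars per additional hundred sq ft of floor area
- Model B: β₁ = 4.0140 → predicted house price rises 4.0140 thousand dollars per additional hundred sq ft of floor area
- |16.8634| > |4.0140| → Model A shows the stronger marginal effect

Notes:
- R² measures how tightly points cluster around the line; β₁ measures how steep the line is — they answer different questions.
- The two samples could reflect different populations, time periods, or measurement quality.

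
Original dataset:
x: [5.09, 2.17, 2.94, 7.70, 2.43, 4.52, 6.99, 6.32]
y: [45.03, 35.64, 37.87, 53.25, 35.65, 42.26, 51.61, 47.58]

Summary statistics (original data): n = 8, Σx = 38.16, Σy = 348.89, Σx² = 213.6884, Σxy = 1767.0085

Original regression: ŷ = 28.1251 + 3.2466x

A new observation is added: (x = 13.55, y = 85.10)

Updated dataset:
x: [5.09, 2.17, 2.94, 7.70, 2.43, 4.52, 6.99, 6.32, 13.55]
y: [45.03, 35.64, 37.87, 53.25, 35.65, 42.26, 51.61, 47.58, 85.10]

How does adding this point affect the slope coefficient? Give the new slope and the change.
The slope changes from 3.2466 to 4.2580 (change of +1.0114, or +31.2%).

The new point has HIGH LEVERAGE: x = 13.55 is far from the original mean x̄ = 38.16/8 ≈ 4.77 (original range [2.17, 7.70]).

Step 1: Update the sums with the new point (n goes from 8 to 9)
Σx  = 38.16 + 13.55 = 51.71
Σy  = 348.89 + 85.10 = 433.99
Σx² = 213.6884 + 13.55² = 213.6884 + 183.6025 = 397.2909
Σxy = 1767.0085 + 13.55×85.10 = 1767.0085 + 1153.1050 = 2920.1135

Step 2: Recompute the slope with b₁ = (nΣxy − ΣxΣy) / (nΣx² − (Σx)²)
Numerator   = 9×2920.1135 − 51.71×433.99 = 26281.0215 − 22441.6229 = 3839.3986
Denominator = 9×397.2909 − 51.71² = 3575.6181 − 2673.9241 = 901.6940
b₁(new) = 3839.3986 / 901.6940 = 4.2580

(Same formula on the original sums: (8×1767.0085 − 38.16×348.89) / (8×213.6884 − 38.16²) = 822.4256 / 253.3216 = 3.2466, matching the given fit.)

Step 3: Change in slope
Δβ₁ = 4.2580 − 3.2466 = +1.0114
Relative change = +1.0114 / 3.2466 × 100% = +31.2%
→ the slope increases when the point is added.

Because the point sits above the extension of the original line at a high-leverage x, it tilts the fit up.
In practice: investigate whether it comes from the same population as the rest of the sample; refit with and without it and report both if conclusions differ.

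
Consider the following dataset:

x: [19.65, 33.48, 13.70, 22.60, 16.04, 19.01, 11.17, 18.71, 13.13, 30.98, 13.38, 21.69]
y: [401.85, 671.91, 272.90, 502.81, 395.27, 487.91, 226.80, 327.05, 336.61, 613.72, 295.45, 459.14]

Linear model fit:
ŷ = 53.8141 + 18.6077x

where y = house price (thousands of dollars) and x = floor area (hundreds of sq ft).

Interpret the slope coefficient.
On average, house price is about 18.6077 thousand dollars higher for every extra hundred sq ft of floor area.

β₁ = 18.6077 is the change in predicted house price (thousand dollars) per additional hundred sq ft of floor area.

Interpretation:
- Floor area up by 1 hundred sq ft → predicted house price increases by 18.6077 thousand dollars
- This is a linear approximation: the same per-unit change is assumed across the whole observed x range

(β₀ = 53.8141 is the fitted value at x = 0 and is not part of the slope interpretation.)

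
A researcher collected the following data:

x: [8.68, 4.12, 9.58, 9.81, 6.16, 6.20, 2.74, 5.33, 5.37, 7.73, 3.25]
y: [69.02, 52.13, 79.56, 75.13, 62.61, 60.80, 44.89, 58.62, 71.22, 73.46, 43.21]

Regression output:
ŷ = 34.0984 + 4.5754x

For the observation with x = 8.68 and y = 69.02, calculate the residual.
Residual = -4.7929

The residual is the difference between the actual value and the predicted value:

Residual = y - ŷ

Step 1: Calculate predicted value
ŷ = 34.0984 + 4.5754 × 8.68
ŷ = 73.8129

Step 2: Calculate residual
Residual = 69.02 - 73.8129
Residual = -4.7929

The residual is negative, so the observed y = 69.02 sits below the regression line (the line overestimates it by 4.7929).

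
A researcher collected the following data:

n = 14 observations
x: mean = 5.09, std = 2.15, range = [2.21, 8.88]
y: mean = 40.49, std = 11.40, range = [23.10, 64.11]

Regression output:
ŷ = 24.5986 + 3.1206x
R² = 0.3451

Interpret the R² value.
The model explains 34.51% of the variance in y (R² = 0.3451), leaving 65.49% unexplained; the fit is moderate.

R² = 1 − SS_res/SS_tot compares the residual scatter to the total scatter of y about its mean.

Here R² = 0.3451:
- Explained: 34.51% of the variation in y
- Unexplained (residual): 100% − 34.51% = 65.49%
- Rule of thumb (below 0.3 weak; 0.3 to below 0.7 moderate; 0.7 and above strong) → moderate

Equivalently, for simple linear regression R² = r², so |r| = √0.3451 ≈ 0.5875.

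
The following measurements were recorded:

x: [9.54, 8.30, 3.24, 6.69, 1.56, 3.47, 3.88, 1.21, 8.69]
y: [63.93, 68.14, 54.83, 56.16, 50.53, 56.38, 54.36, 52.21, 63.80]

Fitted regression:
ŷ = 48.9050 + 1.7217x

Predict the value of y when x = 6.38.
ŷ = 59.8894

Plug x = 6.38 into the fitted line:

ŷ = 48.9050 + 1.7217 × 6.38
ŷ = 48.9050 + 10.9844
ŷ = 59.8894

This is the fitted mean response at that x — an individual observation would come with a wider prediction interval.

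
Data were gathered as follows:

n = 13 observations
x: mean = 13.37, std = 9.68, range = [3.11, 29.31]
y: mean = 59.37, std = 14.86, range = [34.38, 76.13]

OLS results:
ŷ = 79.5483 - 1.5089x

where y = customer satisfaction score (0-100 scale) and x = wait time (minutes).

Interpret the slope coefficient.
For each additional minute of wait time, predicted satisfaction score decreases by approximately 1.5089 points.

The slope coefficient β₁ = -1.5089 represents the marginal effect of wait time on satisfaction score.

Interpretation:
- Wait time up by 1 minute → predicted satisfaction score decreases by 1.5089 points
- The effect is assumed constant over the observed range of x (linearity)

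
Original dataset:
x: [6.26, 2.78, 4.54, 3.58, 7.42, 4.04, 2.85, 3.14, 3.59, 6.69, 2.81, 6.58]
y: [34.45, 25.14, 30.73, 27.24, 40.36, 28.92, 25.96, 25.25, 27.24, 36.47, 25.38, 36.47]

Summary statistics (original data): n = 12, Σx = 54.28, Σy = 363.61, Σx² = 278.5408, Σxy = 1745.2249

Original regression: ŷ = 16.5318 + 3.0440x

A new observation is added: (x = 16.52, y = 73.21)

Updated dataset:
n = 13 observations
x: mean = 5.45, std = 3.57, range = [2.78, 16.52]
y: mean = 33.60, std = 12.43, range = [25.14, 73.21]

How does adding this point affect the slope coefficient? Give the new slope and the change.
New slope β₁ = 3.4707 versus 3.0440 before: a change of +0.4267 (+14.0%).

The new point has HIGH LEVERAGE: x = 16.52 is far from the original mean x̄ = 54.28/12 ≈ 4.52 (original range [2.78, 7.42]).

Step 1: Update the sums with the new point (n goes from 12 to 13)
Σx  = 54.28 + 16.52 = 70.80
Σy  = 363.61 + 73.21 = 436.82
Σx² = 278.5408 + 16.52² = 278.5408 + 272.9104 = 551.4512
Σxy = 1745.2249 + 16.52×73.21 = 1745.2249 + 1209.4292 = 2954.6541

Step 2: Recompute the slope with b₁ = (nΣxy − ΣxΣy) / (nΣx² − (Σx)²)
Numerator   = 13×2954.6541 − 70.80×436.82 = 38410.5033 − 30926.8560 = 7483.6473
Denominator = 13×551.4512 − 70.80² = 7168.8656 − 5012.6400 = 2156.2256
b₁(new) = 7483.6473 / 2156.2256 = 3.4707

(Same formula on the original sums: (12×1745.2249 − 54.28×363.61) / (12×278.5408 − 54.28²) = 1205.9480 / 396.1712 = 3.0440, matching the given fit.)

Step 3: Change in slope
Δβ₁ = 3.4707 − 3.0440 = +0.4267
Relative change = +0.4267 / 3.0440 × 100% = +14.0%
→ the slope increases when the point is added.

A high-leverage point only changes the slope if it is off the original line; here y = 73.21 is above the original trend, so the slope increases.
In practice: investigate whether it comes from the same population as the rest of the sample; check such a point for data-entry or measurement error.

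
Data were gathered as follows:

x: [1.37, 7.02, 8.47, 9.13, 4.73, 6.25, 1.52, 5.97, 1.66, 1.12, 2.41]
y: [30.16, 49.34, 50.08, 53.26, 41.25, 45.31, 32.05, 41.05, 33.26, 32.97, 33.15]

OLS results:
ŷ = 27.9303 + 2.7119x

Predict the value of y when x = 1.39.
ŷ = 31.6998

To predict y for x = 1.39, substitute into the regression equation:

ŷ = 27.9303 + 2.7119 × 1.39
ŷ = 27.9303 + 3.7695
ŷ = 31.6998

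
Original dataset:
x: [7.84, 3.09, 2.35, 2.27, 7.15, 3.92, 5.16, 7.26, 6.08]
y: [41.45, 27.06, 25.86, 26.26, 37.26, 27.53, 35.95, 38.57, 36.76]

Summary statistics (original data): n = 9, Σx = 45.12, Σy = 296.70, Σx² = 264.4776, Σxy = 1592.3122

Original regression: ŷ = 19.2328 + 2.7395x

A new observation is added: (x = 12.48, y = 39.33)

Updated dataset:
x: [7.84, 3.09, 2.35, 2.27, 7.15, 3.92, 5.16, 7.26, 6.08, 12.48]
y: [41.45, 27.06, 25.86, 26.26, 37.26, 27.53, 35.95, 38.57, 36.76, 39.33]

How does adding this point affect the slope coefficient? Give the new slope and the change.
New slope β₁ = 1.6689 versus 2.7395 before: a change of -1.0706 (-39.1%).

x = 12.48 lies well outside the original x-range [2.27, 7.84] (x̄ ≈ 5.01), so this observation has high leverage and can move the slope substantially.

Step 1: Update the sums with the new point (n goes from 9 to 10)
Σx  = 45.12 + 12.48 = 57.60
Σy  = 296.70 + 39.33 = 336.03
Σx² = 264.4776 + 12.48² = 264.4776 + 155.7504 = 420.2280
Σxy = 1592.3122 + 12.48×39.33 = 1592.3122 + 490.8384 = 2083.1506

Step 2: Recompute the slope with b₁ = (nΣxy − ΣxΣy) / (nΣx² − (Σx)²)
Numerator   = 10×2083.1506 − 57.60×336.03 = 20831.5060 − 19355.3280 = 1476.1780
Denominator = 10×420.2280 − 57.60² = 4202.2800 − 3317.7600 = 884.5200
b₁(new) = 1476.1780 / 884.5200 = 1.6689

(Same formula on the original sums: (9×1592.3122 − 45.12×296.70) / (9×264.4776 − 45.12²) = 943.7058 / 344.4840 = 2.7395, matching the given fit.)

Step 3: Change in slope
Δβ₁ = 1.6689 − 2.7395 = -1.0706
Relative change = -1.0706 / 2.7395 × 100% = -39.1%
→ the slope decreases when the point is added.

A high-leverage point only changes the slope if it is off the original line; here y = 39.33 is below the original trend, so the slope decreases.
In practice: examine leverage (hᵢ) and Cook's distance rather than deleting it automatically; investigate whether it comes from the same population as the rest of the sample.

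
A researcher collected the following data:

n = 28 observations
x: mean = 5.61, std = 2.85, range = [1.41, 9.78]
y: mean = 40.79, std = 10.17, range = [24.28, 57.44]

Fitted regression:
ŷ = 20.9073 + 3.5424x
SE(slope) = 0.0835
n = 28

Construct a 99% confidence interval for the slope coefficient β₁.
The 99% CI for β₁ is (3.3104, 3.7744)

Confidence interval for the slope:

The 99% CI for β₁ is: β̂₁ ± t*(α/2, n-2) × SE(β̂₁)

Step 1: Find critical t-value
- Confidence level = 0.99
- Degrees of freedom = n - 2 = 28 - 2 = 26
- t*(α/2, 26) = 2.7787

Step 2: Calculate margin of error
Margin = 2.7787 × 0.0835 = 0.2320

Step 3: Construct interval
CI = 3.5424 ± 0.2320
CI = (3.3104, 3.7744)

Interpretation: each one-unit increase in x is associated with a change in mean y of between 3.3104 and 3.7744, with 99% confidence.
Since 0 is outside the interval, a two-sided test at α = 0.01 would reject H₀: β₁ = 0.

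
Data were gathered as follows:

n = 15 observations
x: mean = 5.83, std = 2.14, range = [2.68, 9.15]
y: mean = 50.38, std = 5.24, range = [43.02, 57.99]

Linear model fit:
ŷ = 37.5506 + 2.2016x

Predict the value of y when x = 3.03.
ŷ = 44.2214

To predict y for x = 3.03, substitute into the regression equation:

ŷ = 37.5506 + 2.2016 × 3.03
ŷ = 37.5506 + 6.6708
ŷ = 44.2214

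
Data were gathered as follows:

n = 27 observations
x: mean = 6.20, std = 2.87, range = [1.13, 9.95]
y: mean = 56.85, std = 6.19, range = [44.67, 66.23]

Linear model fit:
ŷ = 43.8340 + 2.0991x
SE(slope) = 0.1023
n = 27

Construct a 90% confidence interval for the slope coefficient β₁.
The 90% CI for β₁ is (1.9244, 2.2738)

Confidence interval for the slope:

The 90% CI for β₁ is: β̂₁ ± t*(α/2, n-2) × SE(β̂₁)

Step 1: Find critical t-value
- Confidence level = 0.9
- Degrees of freedom = n - 2 = 27 - 2 = 25
- t*(α/2, 25) = 1.7081

Step 2: Calculate margin of error
Margin = 1.7081 × 0.1023 = 0.1747

Step 3: Construct interval
CI = 2.0991 ± 0.1747
CI = (1.9244, 2.2738)

Interpretation: each one-unit increase in x is associated with a change in mean y of between 1.9244 and 2.2738, with 90% confidence.
Both endpoints are positive, so the data support a genuinely positive slope at this confidence level.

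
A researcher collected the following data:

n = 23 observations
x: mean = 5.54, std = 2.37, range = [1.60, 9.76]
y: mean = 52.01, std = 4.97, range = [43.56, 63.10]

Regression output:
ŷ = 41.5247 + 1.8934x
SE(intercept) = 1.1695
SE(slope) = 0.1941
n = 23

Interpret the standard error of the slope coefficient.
SE(β̂₁) = 0.1941 is the estimated standard deviation of the slope estimate across repeated samples; relative to β̂₁ = 1.8934 that is 10.3%, a precise estimate.

SE(β̂₁) = 0.1941 says: if we drew many samples of n = 23 from the same population and refit each time, the fitted slopes would scatter with a standard deviation of roughly 0.1941 around the true β₁.

Relative precision:
- SE / |β̂₁| = 0.1941 / 1.8934 = 10.3%
- Rule of thumb (under 20%: precise; 20% to under 50%: moderately precise; 50% or more: imprecise) → precise

Link to the t-test: t = β̂₁ / SE(β̂₁) = 1.8934 / 0.1941 = 9.7548, the statistic for H₀: β₁ = 0.

What drives SE(β̂₁): wider spread of x values → smaller SE; more residual scatter → larger SE; larger n (here n = 23) → smaller SE.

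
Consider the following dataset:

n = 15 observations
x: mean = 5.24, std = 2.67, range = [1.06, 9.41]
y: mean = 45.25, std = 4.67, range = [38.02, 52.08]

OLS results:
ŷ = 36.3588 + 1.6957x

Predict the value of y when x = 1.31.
ŷ = 38.5802

x = 1.31 lies inside the observed range [1.06, 9.41], so the fitted equation applies directly:

ŷ = 36.3588 + 1.6957 × 1.31
ŷ = 36.3588 + 2.2214
ŷ = 38.5802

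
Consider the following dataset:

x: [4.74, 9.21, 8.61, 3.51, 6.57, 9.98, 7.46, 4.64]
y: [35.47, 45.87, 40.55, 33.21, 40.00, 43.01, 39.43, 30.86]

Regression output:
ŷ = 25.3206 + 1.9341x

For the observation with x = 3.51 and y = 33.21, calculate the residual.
Residual = 1.1007

The residual is the difference between the actual value and the predicted value:

Residual = y - ŷ

Step 1: Calculate predicted value
ŷ = 25.3206 + 1.9341 × 3.51
ŷ = 32.1093

Step 2: Calculate residual
Residual = 33.21 - 32.1093
Residual = 1.1007

Sign check: y > ŷ, so the point is above the line and the fit underestimates here.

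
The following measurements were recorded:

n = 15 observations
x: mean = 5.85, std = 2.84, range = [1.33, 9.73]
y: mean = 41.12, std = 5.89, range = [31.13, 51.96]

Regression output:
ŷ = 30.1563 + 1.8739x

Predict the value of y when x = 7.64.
ŷ = 44.4729

To predict y for x = 7.64, substitute into the regression equation:

ŷ = 30.1563 + 1.8739 × 7.64
ŷ = 30.1563 + 14.3166
ŷ = 44.4729

This is a point prediction; actual observations scatter around it by roughly the residual standard deviation.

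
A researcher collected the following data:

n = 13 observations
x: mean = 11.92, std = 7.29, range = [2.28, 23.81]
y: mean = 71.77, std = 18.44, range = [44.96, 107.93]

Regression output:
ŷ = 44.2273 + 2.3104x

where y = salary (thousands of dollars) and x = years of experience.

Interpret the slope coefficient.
On average, salary is about 2.3104 thousand dollars higher for every extra year of experience.

The slope coefficient β₁ = 2.3104 represents the marginal effect of experience on salary.

Interpretation:
- Experience up by 1 year → predicted salary increases by 2.3104 thousand dollars
- This is a linear approximation: the same per-unit change is assumed across the whole observed x range

(β₀ = 44.2273 is the fitted value at x = 0 and is not part of the slope interpretation.)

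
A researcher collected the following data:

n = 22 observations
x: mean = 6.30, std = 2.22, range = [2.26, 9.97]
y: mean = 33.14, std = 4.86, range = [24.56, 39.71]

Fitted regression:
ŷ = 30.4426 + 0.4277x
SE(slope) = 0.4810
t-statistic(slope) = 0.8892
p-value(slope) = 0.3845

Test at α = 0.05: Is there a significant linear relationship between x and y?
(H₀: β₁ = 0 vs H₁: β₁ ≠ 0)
p-value = 0.3845 ≥ α = 0.05, so we fail to reject H₀. The relationship is not significant.

Hypothesis test for the slope coefficient:

H₀: β₁ = 0 (no linear relationship)
H₁: β₁ ≠ 0 (linear relationship exists)

Test statistic: t = β̂₁ / SE(β̂₁) = 0.4277 / 0.4810 = 0.8892

The p-value (0.3845) is the probability, under H₀, of a t-statistic at least as extreme as |t| = 0.8892 (two-sided, df = n − 2 = 20).

Decision rule: reject H₀ if p-value < α.
p-value = 0.3845 ≥ α = 0.05 → fail to reject H₀.

Conclusion: the linear association between x and y is not significant at the 5% level.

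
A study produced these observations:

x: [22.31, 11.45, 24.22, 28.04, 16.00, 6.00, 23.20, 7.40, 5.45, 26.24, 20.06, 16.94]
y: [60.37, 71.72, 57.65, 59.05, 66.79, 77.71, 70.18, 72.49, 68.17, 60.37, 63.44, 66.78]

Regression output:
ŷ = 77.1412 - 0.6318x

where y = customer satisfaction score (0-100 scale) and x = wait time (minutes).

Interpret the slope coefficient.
For each additional minute of wait time, predicted satisfaction score decreases by approximately 0.6318 points.

The slope β₁ = -0.6318 gives the rate at which the fitted satisfaction score changes with wait time.

Interpretation:
- Wait time up by 1 minute → predicted satisfaction score decreases by 0.6318 points
- The effect is assumed constant over the observed range of x (linearity)
- The sign (−) gives the direction; the magnitude 0.6318 gives the size of the effect per minute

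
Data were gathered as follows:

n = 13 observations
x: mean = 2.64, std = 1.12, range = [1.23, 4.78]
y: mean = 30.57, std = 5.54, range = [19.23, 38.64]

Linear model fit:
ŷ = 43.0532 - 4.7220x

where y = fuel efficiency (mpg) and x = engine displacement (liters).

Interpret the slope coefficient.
On average, fuel efficiency is about 4.7220 mpg lower for every extra liter of engine displacement.

The slope coefficient β₁ = -4.7220 represents the marginal effect of engine displacement on fuel efficiency.

Interpretation:
- Engine displacement up by 1 liter → predicted fuel efficiency decreases by 4.7220 mpg
- The effect is assumed constant over the observed range of x (linearity)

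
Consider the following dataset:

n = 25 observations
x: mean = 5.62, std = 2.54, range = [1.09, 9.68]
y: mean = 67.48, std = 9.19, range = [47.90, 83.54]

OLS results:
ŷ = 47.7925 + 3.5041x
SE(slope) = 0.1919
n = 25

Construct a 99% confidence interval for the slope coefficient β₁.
The 99% CI for β₁ is (2.9654, 4.0428)

Confidence interval for the slope:

The 99% CI for β₁ is: β̂₁ ± t*(α/2, n-2) × SE(β̂₁)

Step 1: Find critical t-value
- Confidence level = 0.99
- Degrees of freedom = n - 2 = 25 - 2 = 23
- t*(α/2, 23) = 2.8073

Step 2: Calculate margin of error
Margin = 2.8073 × 0.1919 = 0.5387

Step 3: Construct interval
CI = 3.5041 ± 0.5387
CI = (2.9654, 4.0428)

Interpretation: We are 99% confident that the true slope β₁ lies between 2.9654 and 4.0428.
The interval does not include 0, suggesting a significant linear relationship.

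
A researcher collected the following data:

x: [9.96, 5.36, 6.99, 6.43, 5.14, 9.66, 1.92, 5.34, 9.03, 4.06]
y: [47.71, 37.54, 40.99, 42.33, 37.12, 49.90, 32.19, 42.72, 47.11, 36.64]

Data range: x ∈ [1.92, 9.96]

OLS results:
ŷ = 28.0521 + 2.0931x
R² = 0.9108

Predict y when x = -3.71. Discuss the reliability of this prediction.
The equation gives ŷ = 20.2867; however x = -3.71 is 5.63 units below the observed range, so this extrapolated value should not be trusted.

Prediction calculation:
ŷ = 28.0521 + 2.0931 × (-3.71)
ŷ = 20.2867

Reliability:
- Data range: x ∈ [1.92, 9.96]
- Prediction point: x = -3.71 is 5.63 units below the observed range → this is EXTRAPOLATION, not interpolation

Why that matters here:
- Real relationships often flatten, saturate, or turn nonlinear at extremes
- The standard error of prediction grows with (x − x̄)², and x = -3.71 is far from x̄ = 6.39

A defensible statement: 'if the linear trend continued to x = -3.71, y would be about 20.2867' — the premise is untested.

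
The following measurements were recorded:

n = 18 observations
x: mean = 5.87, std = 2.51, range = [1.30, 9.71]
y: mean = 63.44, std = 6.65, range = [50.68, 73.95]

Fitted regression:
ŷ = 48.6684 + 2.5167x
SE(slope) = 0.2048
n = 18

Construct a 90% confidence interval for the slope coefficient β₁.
The 90% CI for β₁ is (2.1591, 2.8743)

Confidence interval for the slope:

The 90% CI for β₁ is: β̂₁ ± t*(α/2, n-2) × SE(β̂₁)

Step 1: Find critical t-value
- Confidence level = 0.9
- Degrees of freedom = n - 2 = 18 - 2 = 16
- t*(α/2, 16) = 1.7459

Step 2: Calculate margin of error
Margin = 1.7459 × 0.2048 = 0.3576

Step 3: Construct interval
CI = 2.5167 ± 0.3576
CI = (2.1591, 2.8743)

Interpretation: We are 90% confident that the true slope β₁ lies between 2.1591 and 2.8743.
Since 0 is outside the interval, a two-sided test at α = 0.10 would reject H₀: β₁ = 0.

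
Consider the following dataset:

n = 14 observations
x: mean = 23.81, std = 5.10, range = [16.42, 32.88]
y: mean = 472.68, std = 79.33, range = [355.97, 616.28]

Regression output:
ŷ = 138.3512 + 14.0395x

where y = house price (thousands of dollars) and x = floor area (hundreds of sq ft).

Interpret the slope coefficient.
For each additional hundred sq ft of floor area, predicted house price increases by approximately 14.0395 thousand dollars.

β₁ = 14.0395 is the change in predicted house price (thousand dollars) per additional hundred sq ft of floor area.

Interpretation:
- Floor area up by 1 hundred sq ft → predicted house price increases by 14.0395 thousand dollars
- This is a linear approximation: the same per-unit change is assumed across the whole observed x range

(β₀ = 138.3512 is the fitted value at x = 0 and is not part of the slope interpretation.)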